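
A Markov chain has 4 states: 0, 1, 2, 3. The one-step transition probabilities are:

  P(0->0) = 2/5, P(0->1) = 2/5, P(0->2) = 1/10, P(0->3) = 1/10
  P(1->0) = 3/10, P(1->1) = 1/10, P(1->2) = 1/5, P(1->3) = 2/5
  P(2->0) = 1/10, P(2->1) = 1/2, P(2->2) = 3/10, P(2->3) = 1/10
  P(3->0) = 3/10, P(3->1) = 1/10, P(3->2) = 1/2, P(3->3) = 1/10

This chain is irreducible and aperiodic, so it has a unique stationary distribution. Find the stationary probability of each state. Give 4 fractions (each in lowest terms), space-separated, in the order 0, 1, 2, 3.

Answer: 151/545 31/109 138/545 101/545

Derivation:
The stationary distribution satisfies pi = pi * P, i.e.:
  pi_0 = 2/5*pi_0 + 3/10*pi_1 + 1/10*pi_2 + 3/10*pi_3
  pi_1 = 2/5*pi_0 + 1/10*pi_1 + 1/2*pi_2 + 1/10*pi_3
  pi_2 = 1/10*pi_0 + 1/5*pi_1 + 3/10*pi_2 + 1/2*pi_3
  pi_3 = 1/10*pi_0 + 2/5*pi_1 + 1/10*pi_2 + 1/10*pi_3
with normalization: pi_0 + pi_1 + pi_2 + pi_3 = 1.

Using the first 3 balance equations plus normalization, the linear system A*pi = b is:
  [-3/5, 3/10, 1/10, 3/10] . pi = 0
  [2/5, -9/10, 1/2, 1/10] . pi = 0
  [1/10, 1/5, -7/10, 1/2] . pi = 0
  [1, 1, 1, 1] . pi = 1

Solving yields:
  pi_0 = 151/545
  pi_1 = 31/109
  pi_2 = 138/545
  pi_3 = 101/545

Verification (pi * P):
  151/545*2/5 + 31/109*3/10 + 138/545*1/10 + 101/545*3/10 = 151/545 = pi_0  (ok)
  151/545*2/5 + 31/109*1/10 + 138/545*1/2 + 101/545*1/10 = 31/109 = pi_1  (ok)
  151/545*1/10 + 31/109*1/5 + 138/545*3/10 + 101/545*1/2 = 138/545 = pi_2  (ok)
  151/545*1/10 + 31/109*2/5 + 138/545*1/10 + 101/545*1/10 = 101/545 = pi_3  (ok)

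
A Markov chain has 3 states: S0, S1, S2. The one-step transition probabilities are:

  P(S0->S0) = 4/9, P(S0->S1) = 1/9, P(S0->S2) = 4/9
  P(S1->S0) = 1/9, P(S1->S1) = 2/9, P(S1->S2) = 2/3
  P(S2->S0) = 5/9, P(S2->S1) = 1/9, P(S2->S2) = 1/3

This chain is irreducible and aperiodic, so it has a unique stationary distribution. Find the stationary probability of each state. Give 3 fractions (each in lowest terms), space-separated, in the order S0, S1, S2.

Answer: 9/20 1/8 17/40

Derivation:
The stationary distribution satisfies pi = pi * P, i.e.:
  pi_S0 = 4/9*pi_S0 + 1/9*pi_S1 + 5/9*pi_S2
  pi_S1 = 1/9*pi_S0 + 2/9*pi_S1 + 1/9*pi_S2
  pi_S2 = 4/9*pi_S0 + 2/3*pi_S1 + 1/3*pi_S2
with normalization: pi_S0 + pi_S1 + pi_S2 = 1.

Using the first 2 balance equations plus normalization, the linear system A*pi = b is:
  [-5/9, 1/9, 5/9] . pi = 0
  [1/9, -7/9, 1/9] . pi = 0
  [1, 1, 1] . pi = 1

Solving yields:
  pi_S0 = 9/20
  pi_S1 = 1/8
  pi_S2 = 17/40

Verification (pi * P):
  9/20*4/9 + 1/8*1/9 + 17/40*5/9 = 9/20 = pi_S0  (ok)
  9/20*1/9 + 1/8*2/9 + 17/40*1/9 = 1/8 = pi_S1  (ok)
  9/20*4/9 + 1/8*2/3 + 17/40*1/3 = 17/40 = pi_S2  (ok)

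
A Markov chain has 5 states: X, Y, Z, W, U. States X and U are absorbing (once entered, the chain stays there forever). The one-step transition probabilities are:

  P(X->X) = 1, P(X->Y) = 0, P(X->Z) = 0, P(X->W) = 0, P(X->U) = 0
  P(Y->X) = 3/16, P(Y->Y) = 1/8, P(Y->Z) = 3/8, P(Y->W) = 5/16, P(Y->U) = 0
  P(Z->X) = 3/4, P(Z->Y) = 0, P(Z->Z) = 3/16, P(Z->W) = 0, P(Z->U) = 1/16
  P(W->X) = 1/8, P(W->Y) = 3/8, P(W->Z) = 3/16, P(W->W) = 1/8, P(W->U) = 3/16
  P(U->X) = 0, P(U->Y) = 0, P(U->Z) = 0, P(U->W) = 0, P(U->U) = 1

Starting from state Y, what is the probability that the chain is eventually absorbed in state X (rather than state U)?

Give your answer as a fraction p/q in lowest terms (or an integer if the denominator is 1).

Let a_i = P(absorbed in X | start in state i).
Boundary conditions: a_X = 1, a_U = 0.
For each transient state i, a_i = sum_j P(i->j) * a_j:
  a_Y = 3/16*a_X + 1/8*a_Y + 3/8*a_Z + 5/16*a_W + 0*a_U
  a_Z = 3/4*a_X + 0*a_Y + 3/16*a_Z + 0*a_W + 1/16*a_U
  a_W = 1/8*a_X + 3/8*a_Y + 3/16*a_Z + 1/8*a_W + 3/16*a_U

Substituting a_X = 1 and a_U = 0, rearrange to (I - Q) a = r where r[i] = P(i -> X):
  [7/8, -3/8, -5/16] . (a_Y, a_Z, a_W) = 3/16
  [0, 13/16, 0] . (a_Y, a_Z, a_W) = 3/4
  [-3/8, -3/16, 7/8] . (a_Y, a_Z, a_W) = 1/8

Solving yields:
  a_Y = 932/1079
  a_Z = 12/13
  a_W = 59/83

Starting state is Y, so the absorption probability is a_Y = 932/1079.

Answer: 932/1079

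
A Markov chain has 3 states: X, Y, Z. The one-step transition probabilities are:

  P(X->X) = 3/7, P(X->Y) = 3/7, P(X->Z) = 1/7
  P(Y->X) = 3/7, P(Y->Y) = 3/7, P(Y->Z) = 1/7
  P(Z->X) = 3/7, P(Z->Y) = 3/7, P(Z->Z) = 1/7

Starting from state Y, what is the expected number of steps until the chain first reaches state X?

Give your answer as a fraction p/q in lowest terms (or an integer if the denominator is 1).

Answer: 7/3

Derivation:
Let h_i = expected steps to first reach X from state i.
Boundary: h_X = 0.
First-step equations for the other states:
  h_Y = 1 + 3/7*h_X + 3/7*h_Y + 1/7*h_Z
  h_Z = 1 + 3/7*h_X + 3/7*h_Y + 1/7*h_Z

Substituting h_X = 0 and rearranging gives the linear system (I - Q) h = 1:
  [4/7, -1/7] . (h_Y, h_Z) = 1
  [-3/7, 6/7] . (h_Y, h_Z) = 1

Solving yields:
  h_Y = 7/3
  h_Z = 7/3

Starting state is Y, so the expected hitting time is h_Y = 7/3.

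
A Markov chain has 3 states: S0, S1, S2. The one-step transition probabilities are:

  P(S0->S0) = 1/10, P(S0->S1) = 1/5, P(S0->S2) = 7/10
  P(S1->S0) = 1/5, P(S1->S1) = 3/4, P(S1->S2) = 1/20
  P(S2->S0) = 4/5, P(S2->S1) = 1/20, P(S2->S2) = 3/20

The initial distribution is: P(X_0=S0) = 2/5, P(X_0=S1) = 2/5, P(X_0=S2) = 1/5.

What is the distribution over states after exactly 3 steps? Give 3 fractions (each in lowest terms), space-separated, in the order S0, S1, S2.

Propagating the distribution step by step (d_{t+1} = d_t * P):
d_0 = (S0=2/5, S1=2/5, S2=1/5)
  d_1[S0] = 2/5*1/10 + 2/5*1/5 + 1/5*4/5 = 7/25
  d_1[S1] = 2/5*1/5 + 2/5*3/4 + 1/5*1/20 = 39/100
  d_1[S2] = 2/5*7/10 + 2/5*1/20 + 1/5*3/20 = 33/100
d_1 = (S0=7/25, S1=39/100, S2=33/100)
  d_2[S0] = 7/25*1/10 + 39/100*1/5 + 33/100*4/5 = 37/100
  d_2[S1] = 7/25*1/5 + 39/100*3/4 + 33/100*1/20 = 73/200
  d_2[S2] = 7/25*7/10 + 39/100*1/20 + 33/100*3/20 = 53/200
d_2 = (S0=37/100, S1=73/200, S2=53/200)
  d_3[S0] = 37/100*1/10 + 73/200*1/5 + 53/200*4/5 = 161/500
  d_3[S1] = 37/100*1/5 + 73/200*3/4 + 53/200*1/20 = 361/1000
  d_3[S2] = 37/100*7/10 + 73/200*1/20 + 53/200*3/20 = 317/1000
d_3 = (S0=161/500, S1=361/1000, S2=317/1000)

Answer: 161/500 361/1000 317/1000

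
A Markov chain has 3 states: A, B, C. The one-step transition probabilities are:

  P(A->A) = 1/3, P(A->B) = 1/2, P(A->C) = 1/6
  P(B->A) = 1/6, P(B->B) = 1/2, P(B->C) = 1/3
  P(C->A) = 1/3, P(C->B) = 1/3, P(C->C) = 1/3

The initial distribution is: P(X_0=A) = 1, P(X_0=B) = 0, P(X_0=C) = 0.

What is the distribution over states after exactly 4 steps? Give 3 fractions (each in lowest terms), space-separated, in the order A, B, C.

Answer: 167/648 65/144 377/1296

Derivation:
Propagating the distribution step by step (d_{t+1} = d_t * P):
d_0 = (A=1, B=0, C=0)
  d_1[A] = 1*1/3 + 0*1/6 + 0*1/3 = 1/3
  d_1[B] = 1*1/2 + 0*1/2 + 0*1/3 = 1/2
  d_1[C] = 1*1/6 + 0*1/3 + 0*1/3 = 1/6
d_1 = (A=1/3, B=1/2, C=1/6)
  d_2[A] = 1/3*1/3 + 1/2*1/6 + 1/6*1/3 = 1/4
  d_2[B] = 1/3*1/2 + 1/2*1/2 + 1/6*1/3 = 17/36
  d_2[C] = 1/3*1/6 + 1/2*1/3 + 1/6*1/3 = 5/18
d_2 = (A=1/4, B=17/36, C=5/18)
  d_3[A] = 1/4*1/3 + 17/36*1/6 + 5/18*1/3 = 55/216
  d_3[B] = 1/4*1/2 + 17/36*1/2 + 5/18*1/3 = 49/108
  d_3[C] = 1/4*1/6 + 17/36*1/3 + 5/18*1/3 = 7/24
d_3 = (A=55/216, B=49/108, C=7/24)
  d_4[A] = 55/216*1/3 + 49/108*1/6 + 7/24*1/3 = 167/648
  d_4[B] = 55/216*1/2 + 49/108*1/2 + 7/24*1/3 = 65/144
  d_4[C] = 55/216*1/6 + 49/108*1/3 + 7/24*1/3 = 377/1296
d_4 = (A=167/648, B=65/144, C=377/1296)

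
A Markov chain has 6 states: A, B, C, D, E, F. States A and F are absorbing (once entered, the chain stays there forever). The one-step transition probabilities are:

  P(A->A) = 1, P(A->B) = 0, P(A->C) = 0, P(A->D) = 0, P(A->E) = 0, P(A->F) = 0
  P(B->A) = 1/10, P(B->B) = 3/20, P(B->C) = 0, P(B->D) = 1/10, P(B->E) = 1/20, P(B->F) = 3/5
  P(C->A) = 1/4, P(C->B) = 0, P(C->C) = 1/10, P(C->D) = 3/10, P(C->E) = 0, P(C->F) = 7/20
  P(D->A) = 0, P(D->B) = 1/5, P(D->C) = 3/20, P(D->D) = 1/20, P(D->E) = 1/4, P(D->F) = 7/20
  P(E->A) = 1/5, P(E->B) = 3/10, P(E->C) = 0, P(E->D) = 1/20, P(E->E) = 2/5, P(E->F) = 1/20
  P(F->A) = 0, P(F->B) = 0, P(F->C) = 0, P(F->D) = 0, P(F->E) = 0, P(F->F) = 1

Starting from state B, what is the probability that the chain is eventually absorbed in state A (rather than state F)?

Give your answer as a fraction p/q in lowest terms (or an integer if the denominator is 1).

Answer: 3329/19914

Derivation:
Let a_i = P(absorbed in A | start in state i).
Boundary conditions: a_A = 1, a_F = 0.
For each transient state i, a_i = sum_j P(i->j) * a_j:
  a_B = 1/10*a_A + 3/20*a_B + 0*a_C + 1/10*a_D + 1/20*a_E + 3/5*a_F
  a_C = 1/4*a_A + 0*a_B + 1/10*a_C + 3/10*a_D + 0*a_E + 7/20*a_F
  a_D = 0*a_A + 1/5*a_B + 3/20*a_C + 1/20*a_D + 1/4*a_E + 7/20*a_F
  a_E = 1/5*a_A + 3/10*a_B + 0*a_C + 1/20*a_D + 2/5*a_E + 1/20*a_F

Substituting a_A = 1 and a_F = 0, rearrange to (I - Q) a = r where r[i] = P(i -> A):
  [17/20, 0, -1/10, -1/20] . (a_B, a_C, a_D, a_E) = 1/10
  [0, 9/10, -3/10, 0] . (a_B, a_C, a_D, a_E) = 1/4
  [-1/5, -3/20, 19/20, -1/4] . (a_B, a_C, a_D, a_E) = 0
  [-3/10, 0, -1/20, 3/5] . (a_B, a_C, a_D, a_E) = 1/5

Solving yields:
  a_B = 3329/19914
  a_C = 20657/59742
  a_D = 677/3319
  a_E = 8641/19914

Starting state is B, so the absorption probability is a_B = 3329/19914.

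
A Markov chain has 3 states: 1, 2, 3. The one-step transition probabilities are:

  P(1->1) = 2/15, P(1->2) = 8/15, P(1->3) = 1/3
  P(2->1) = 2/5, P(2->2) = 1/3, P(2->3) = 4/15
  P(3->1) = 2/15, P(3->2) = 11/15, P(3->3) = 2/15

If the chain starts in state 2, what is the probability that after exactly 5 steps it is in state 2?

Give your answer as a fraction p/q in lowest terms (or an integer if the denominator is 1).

Answer: 41039/84375

Derivation:
Computing P^5 by repeated multiplication:
P^1 =
  1: [2/15, 8/15, 1/3]
  2: [2/5, 1/3, 4/15]
  3: [2/15, 11/15, 2/15]
P^2 =
  1: [62/225, 37/75, 52/225]
  2: [2/9, 13/25, 58/225]
  3: [74/225, 31/75, 58/225]
P^3 =
  1: [298/1125, 541/1125, 286/1125]
  2: [34/125, 541/1125, 278/1125]
  3: [274/1125, 113/225, 286/1125]
P^4 =
  1: [4414/16875, 61/125, 4226/16875]
  2: [4414/16875, 2737/5625, 34/135]
  3: [902/3375, 907/1875, 4202/16875]
P^5 =
  1: [494/1875, 40991/84375, 21154/84375]
  2: [22198/84375, 41039/84375, 7046/28125]
  3: [7378/28125, 41039/84375, 21202/84375]

(P^5)[2 -> 2] = 41039/84375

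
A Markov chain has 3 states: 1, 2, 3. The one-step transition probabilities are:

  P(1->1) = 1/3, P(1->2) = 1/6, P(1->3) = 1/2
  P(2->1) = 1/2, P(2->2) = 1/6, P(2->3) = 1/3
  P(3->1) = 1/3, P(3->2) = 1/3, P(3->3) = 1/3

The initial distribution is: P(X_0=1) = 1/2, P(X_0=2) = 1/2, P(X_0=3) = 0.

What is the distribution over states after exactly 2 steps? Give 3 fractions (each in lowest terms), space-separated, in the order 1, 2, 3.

Propagating the distribution step by step (d_{t+1} = d_t * P):
d_0 = (1=1/2, 2=1/2, 3=0)
  d_1[1] = 1/2*1/3 + 1/2*1/2 + 0*1/3 = 5/12
  d_1[2] = 1/2*1/6 + 1/2*1/6 + 0*1/3 = 1/6
  d_1[3] = 1/2*1/2 + 1/2*1/3 + 0*1/3 = 5/12
d_1 = (1=5/12, 2=1/6, 3=5/12)
  d_2[1] = 5/12*1/3 + 1/6*1/2 + 5/12*1/3 = 13/36
  d_2[2] = 5/12*1/6 + 1/6*1/6 + 5/12*1/3 = 17/72
  d_2[3] = 5/12*1/2 + 1/6*1/3 + 5/12*1/3 = 29/72
d_2 = (1=13/36, 2=17/72, 3=29/72)

Answer: 13/36 17/72 29/72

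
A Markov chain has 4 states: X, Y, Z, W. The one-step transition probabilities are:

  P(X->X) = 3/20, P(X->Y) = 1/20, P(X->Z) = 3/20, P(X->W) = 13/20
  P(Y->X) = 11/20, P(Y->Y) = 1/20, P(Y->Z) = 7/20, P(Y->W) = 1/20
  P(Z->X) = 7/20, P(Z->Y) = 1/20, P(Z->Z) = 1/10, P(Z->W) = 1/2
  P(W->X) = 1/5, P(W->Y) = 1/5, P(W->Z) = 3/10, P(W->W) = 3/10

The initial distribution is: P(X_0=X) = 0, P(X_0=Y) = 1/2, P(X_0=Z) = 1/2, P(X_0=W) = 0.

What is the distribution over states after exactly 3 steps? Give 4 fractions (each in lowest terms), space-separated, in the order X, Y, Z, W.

Answer: 249/1000 247/2000 929/4000 1581/4000

Derivation:
Propagating the distribution step by step (d_{t+1} = d_t * P):
d_0 = (X=0, Y=1/2, Z=1/2, W=0)
  d_1[X] = 0*3/20 + 1/2*11/20 + 1/2*7/20 + 0*1/5 = 9/20
  d_1[Y] = 0*1/20 + 1/2*1/20 + 1/2*1/20 + 0*1/5 = 1/20
  d_1[Z] = 0*3/20 + 1/2*7/20 + 1/2*1/10 + 0*3/10 = 9/40
  d_1[W] = 0*13/20 + 1/2*1/20 + 1/2*1/2 + 0*3/10 = 11/40
d_1 = (X=9/20, Y=1/20, Z=9/40, W=11/40)
  d_2[X] = 9/20*3/20 + 1/20*11/20 + 9/40*7/20 + 11/40*1/5 = 183/800
  d_2[Y] = 9/20*1/20 + 1/20*1/20 + 9/40*1/20 + 11/40*1/5 = 73/800
  d_2[Z] = 9/20*3/20 + 1/20*7/20 + 9/40*1/10 + 11/40*3/10 = 19/100
  d_2[W] = 9/20*13/20 + 1/20*1/20 + 9/40*1/2 + 11/40*3/10 = 49/100
d_2 = (X=183/800, Y=73/800, Z=19/100, W=49/100)
  d_3[X] = 183/800*3/20 + 73/800*11/20 + 19/100*7/20 + 49/100*1/5 = 249/1000
  d_3[Y] = 183/800*1/20 + 73/800*1/20 + 19/100*1/20 + 49/100*1/5 = 247/2000
  d_3[Z] = 183/800*3/20 + 73/800*7/20 + 19/100*1/10 + 49/100*3/10 = 929/4000
  d_3[W] = 183/800*13/20 + 73/800*1/20 + 19/100*1/2 + 49/100*3/10 = 1581/4000
d_3 = (X=249/1000, Y=247/2000, Z=929/4000, W=1581/4000)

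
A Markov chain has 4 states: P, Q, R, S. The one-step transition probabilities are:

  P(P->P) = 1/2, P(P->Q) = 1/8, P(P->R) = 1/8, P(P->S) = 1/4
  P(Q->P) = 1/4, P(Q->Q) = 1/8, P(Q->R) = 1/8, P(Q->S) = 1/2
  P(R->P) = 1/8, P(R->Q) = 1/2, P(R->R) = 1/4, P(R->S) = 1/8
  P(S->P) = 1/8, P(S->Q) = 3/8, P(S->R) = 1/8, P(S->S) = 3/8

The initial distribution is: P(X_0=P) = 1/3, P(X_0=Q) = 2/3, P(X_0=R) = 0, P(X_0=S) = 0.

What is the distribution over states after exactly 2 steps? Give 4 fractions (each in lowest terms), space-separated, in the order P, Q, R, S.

Propagating the distribution step by step (d_{t+1} = d_t * P):
d_0 = (P=1/3, Q=2/3, R=0, S=0)
  d_1[P] = 1/3*1/2 + 2/3*1/4 + 0*1/8 + 0*1/8 = 1/3
  d_1[Q] = 1/3*1/8 + 2/3*1/8 + 0*1/2 + 0*3/8 = 1/8
  d_1[R] = 1/3*1/8 + 2/3*1/8 + 0*1/4 + 0*1/8 = 1/8
  d_1[S] = 1/3*1/4 + 2/3*1/2 + 0*1/8 + 0*3/8 = 5/12
d_1 = (P=1/3, Q=1/8, R=1/8, S=5/12)
  d_2[P] = 1/3*1/2 + 1/8*1/4 + 1/8*1/8 + 5/12*1/8 = 17/64
  d_2[Q] = 1/3*1/8 + 1/8*1/8 + 1/8*1/2 + 5/12*3/8 = 53/192
  d_2[R] = 1/3*1/8 + 1/8*1/8 + 1/8*1/4 + 5/12*1/8 = 9/64
  d_2[S] = 1/3*1/4 + 1/8*1/2 + 1/8*1/8 + 5/12*3/8 = 61/192
d_2 = (P=17/64, Q=53/192, R=9/64, S=61/192)

Answer: 17/64 53/192 9/64 61/192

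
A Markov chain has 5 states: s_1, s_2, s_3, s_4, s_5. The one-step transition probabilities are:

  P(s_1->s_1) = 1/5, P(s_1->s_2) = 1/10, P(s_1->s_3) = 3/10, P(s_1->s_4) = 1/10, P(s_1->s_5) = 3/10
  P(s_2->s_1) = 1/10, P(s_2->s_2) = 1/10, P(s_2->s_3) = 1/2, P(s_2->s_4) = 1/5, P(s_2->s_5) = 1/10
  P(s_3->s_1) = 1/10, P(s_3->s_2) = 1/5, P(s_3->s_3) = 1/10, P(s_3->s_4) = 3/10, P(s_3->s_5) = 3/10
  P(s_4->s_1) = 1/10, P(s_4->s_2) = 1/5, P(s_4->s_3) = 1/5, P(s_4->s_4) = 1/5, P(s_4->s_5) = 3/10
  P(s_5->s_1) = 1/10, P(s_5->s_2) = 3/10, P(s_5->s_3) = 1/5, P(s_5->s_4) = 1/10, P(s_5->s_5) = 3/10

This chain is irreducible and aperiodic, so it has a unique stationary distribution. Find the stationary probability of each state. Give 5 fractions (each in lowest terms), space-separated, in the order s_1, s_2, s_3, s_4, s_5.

The stationary distribution satisfies pi = pi * P, i.e.:
  pi_s_1 = 1/5*pi_s_1 + 1/10*pi_s_2 + 1/10*pi_s_3 + 1/10*pi_s_4 + 1/10*pi_s_5
  pi_s_2 = 1/10*pi_s_1 + 1/10*pi_s_2 + 1/5*pi_s_3 + 1/5*pi_s_4 + 3/10*pi_s_5
  pi_s_3 = 3/10*pi_s_1 + 1/2*pi_s_2 + 1/10*pi_s_3 + 1/5*pi_s_4 + 1/5*pi_s_5
  pi_s_4 = 1/10*pi_s_1 + 1/5*pi_s_2 + 3/10*pi_s_3 + 1/5*pi_s_4 + 1/10*pi_s_5
  pi_s_5 = 3/10*pi_s_1 + 1/10*pi_s_2 + 3/10*pi_s_3 + 3/10*pi_s_4 + 3/10*pi_s_5
with normalization: pi_s_1 + pi_s_2 + pi_s_3 + pi_s_4 + pi_s_5 = 1.

Using the first 4 balance equations plus normalization, the linear system A*pi = b is:
  [-4/5, 1/10, 1/10, 1/10, 1/10] . pi = 0
  [1/10, -9/10, 1/5, 1/5, 3/10] . pi = 0
  [3/10, 1/2, -9/10, 1/5, 1/5] . pi = 0
  [1/10, 1/5, 3/10, -4/5, 1/10] . pi = 0
  [1, 1, 1, 1, 1] . pi = 1

Solving yields:
  pi_s_1 = 1/9
  pi_s_2 = 197/1008
  pi_s_3 = 2719/11088
  pi_s_4 = 2077/11088
  pi_s_5 = 263/1008

Verification (pi * P):
  1/9*1/5 + 197/1008*1/10 + 2719/11088*1/10 + 2077/11088*1/10 + 263/1008*1/10 = 1/9 = pi_s_1  (ok)
  1/9*1/10 + 197/1008*1/10 + 2719/11088*1/5 + 2077/11088*1/5 + 263/1008*3/10 = 197/1008 = pi_s_2  (ok)
  1/9*3/10 + 197/1008*1/2 + 2719/11088*1/10 + 2077/11088*1/5 + 263/1008*1/5 = 2719/11088 = pi_s_3  (ok)
  1/9*1/10 + 197/1008*1/5 + 2719/11088*3/10 + 2077/11088*1/5 + 263/1008*1/10 = 2077/11088 = pi_s_4  (ok)
  1/9*3/10 + 197/1008*1/10 + 2719/11088*3/10 + 2077/11088*3/10 + 263/1008*3/10 = 263/1008 = pi_s_5  (ok)

Answer: 1/9 197/1008 2719/11088 2077/11088 263/1008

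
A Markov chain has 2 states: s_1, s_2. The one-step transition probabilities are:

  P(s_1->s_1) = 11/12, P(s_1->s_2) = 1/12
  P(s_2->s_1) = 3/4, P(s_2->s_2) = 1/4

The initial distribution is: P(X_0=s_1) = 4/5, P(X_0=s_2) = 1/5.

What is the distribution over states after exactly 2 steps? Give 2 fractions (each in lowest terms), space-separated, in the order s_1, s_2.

Propagating the distribution step by step (d_{t+1} = d_t * P):
d_0 = (s_1=4/5, s_2=1/5)
  d_1[s_1] = 4/5*11/12 + 1/5*3/4 = 53/60
  d_1[s_2] = 4/5*1/12 + 1/5*1/4 = 7/60
d_1 = (s_1=53/60, s_2=7/60)
  d_2[s_1] = 53/60*11/12 + 7/60*3/4 = 323/360
  d_2[s_2] = 53/60*1/12 + 7/60*1/4 = 37/360
d_2 = (s_1=323/360, s_2=37/360)

Answer: 323/360 37/360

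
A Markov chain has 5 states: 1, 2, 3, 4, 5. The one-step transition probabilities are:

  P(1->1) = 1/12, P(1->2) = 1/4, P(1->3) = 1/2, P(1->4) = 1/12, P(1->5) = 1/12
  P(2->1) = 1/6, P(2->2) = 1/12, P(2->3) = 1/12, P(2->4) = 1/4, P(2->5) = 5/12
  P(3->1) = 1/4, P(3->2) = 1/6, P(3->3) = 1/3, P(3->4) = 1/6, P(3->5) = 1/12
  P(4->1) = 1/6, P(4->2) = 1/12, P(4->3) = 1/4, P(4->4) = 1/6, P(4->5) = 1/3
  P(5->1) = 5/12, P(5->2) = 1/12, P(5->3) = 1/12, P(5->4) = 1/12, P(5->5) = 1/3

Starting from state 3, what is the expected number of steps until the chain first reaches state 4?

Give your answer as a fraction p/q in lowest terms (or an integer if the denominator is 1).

Answer: 10170/1481

Derivation:
Let h_i = expected steps to first reach 4 from state i.
Boundary: h_4 = 0.
First-step equations for the other states:
  h_1 = 1 + 1/12*h_1 + 1/4*h_2 + 1/2*h_3 + 1/12*h_4 + 1/12*h_5
  h_2 = 1 + 1/6*h_1 + 1/12*h_2 + 1/12*h_3 + 1/4*h_4 + 5/12*h_5
  h_3 = 1 + 1/4*h_1 + 1/6*h_2 + 1/3*h_3 + 1/6*h_4 + 1/12*h_5
  h_5 = 1 + 5/12*h_1 + 1/12*h_2 + 1/12*h_3 + 1/12*h_4 + 1/3*h_5

Substituting h_4 = 0 and rearranging gives the linear system (I - Q) h = 1:
  [11/12, -1/4, -1/2, -1/12] . (h_1, h_2, h_3, h_5) = 1
  [-1/6, 11/12, -1/12, -5/12] . (h_1, h_2, h_3, h_5) = 1
  [-1/4, -1/6, 2/3, -1/12] . (h_1, h_2, h_3, h_5) = 1
  [-5/12, -1/12, -1/12, 2/3] . (h_1, h_2, h_3, h_5) = 1

Solving yields:
  h_1 = 10866/1481
  h_2 = 9744/1481
  h_3 = 10170/1481
  h_5 = 11502/1481

Starting state is 3, so the expected hitting time is h_3 = 10170/1481.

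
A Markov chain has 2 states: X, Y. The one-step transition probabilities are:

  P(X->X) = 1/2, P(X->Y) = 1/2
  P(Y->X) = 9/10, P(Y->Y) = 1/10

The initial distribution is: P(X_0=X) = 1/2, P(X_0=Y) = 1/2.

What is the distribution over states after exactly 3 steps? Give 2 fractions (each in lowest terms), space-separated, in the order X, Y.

Answer: 163/250 87/250

Derivation:
Propagating the distribution step by step (d_{t+1} = d_t * P):
d_0 = (X=1/2, Y=1/2)
  d_1[X] = 1/2*1/2 + 1/2*9/10 = 7/10
  d_1[Y] = 1/2*1/2 + 1/2*1/10 = 3/10
d_1 = (X=7/10, Y=3/10)
  d_2[X] = 7/10*1/2 + 3/10*9/10 = 31/50
  d_2[Y] = 7/10*1/2 + 3/10*1/10 = 19/50
d_2 = (X=31/50, Y=19/50)
  d_3[X] = 31/50*1/2 + 19/50*9/10 = 163/250
  d_3[Y] = 31/50*1/2 + 19/50*1/10 = 87/250
d_3 = (X=163/250, Y=87/250)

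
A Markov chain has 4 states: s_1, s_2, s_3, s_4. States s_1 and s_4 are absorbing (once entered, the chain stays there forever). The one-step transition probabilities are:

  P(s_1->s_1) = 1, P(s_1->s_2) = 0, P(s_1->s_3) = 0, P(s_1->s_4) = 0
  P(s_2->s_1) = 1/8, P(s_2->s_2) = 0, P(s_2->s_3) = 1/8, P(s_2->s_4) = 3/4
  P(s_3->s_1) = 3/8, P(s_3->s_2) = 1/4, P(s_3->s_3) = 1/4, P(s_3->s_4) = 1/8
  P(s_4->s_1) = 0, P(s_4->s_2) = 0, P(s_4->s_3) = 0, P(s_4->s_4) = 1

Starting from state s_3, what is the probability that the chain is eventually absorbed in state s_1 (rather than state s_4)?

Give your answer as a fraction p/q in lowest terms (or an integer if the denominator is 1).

Let a_i = P(absorbed in s_1 | start in state i).
Boundary conditions: a_s_1 = 1, a_s_4 = 0.
For each transient state i, a_i = sum_j P(i->j) * a_j:
  a_s_2 = 1/8*a_s_1 + 0*a_s_2 + 1/8*a_s_3 + 3/4*a_s_4
  a_s_3 = 3/8*a_s_1 + 1/4*a_s_2 + 1/4*a_s_3 + 1/8*a_s_4

Substituting a_s_1 = 1 and a_s_4 = 0, rearrange to (I - Q) a = r where r[i] = P(i -> s_1):
  [1, -1/8] . (a_s_2, a_s_3) = 1/8
  [-1/4, 3/4] . (a_s_2, a_s_3) = 3/8

Solving yields:
  a_s_2 = 9/46
  a_s_3 = 13/23

Starting state is s_3, so the absorption probability is a_s_3 = 13/23.

Answer: 13/23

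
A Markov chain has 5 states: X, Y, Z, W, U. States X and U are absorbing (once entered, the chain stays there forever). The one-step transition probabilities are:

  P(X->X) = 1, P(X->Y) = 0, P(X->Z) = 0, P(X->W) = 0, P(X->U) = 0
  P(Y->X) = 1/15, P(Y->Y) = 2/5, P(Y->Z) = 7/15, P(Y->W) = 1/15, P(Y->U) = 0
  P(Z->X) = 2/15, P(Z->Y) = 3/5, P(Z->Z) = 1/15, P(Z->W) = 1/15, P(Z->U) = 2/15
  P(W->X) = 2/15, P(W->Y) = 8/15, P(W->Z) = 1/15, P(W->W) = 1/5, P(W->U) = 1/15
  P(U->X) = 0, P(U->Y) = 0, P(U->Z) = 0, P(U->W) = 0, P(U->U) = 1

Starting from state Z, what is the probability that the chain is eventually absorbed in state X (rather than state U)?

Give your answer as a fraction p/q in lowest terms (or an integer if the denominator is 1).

Answer: 176/285

Derivation:
Let a_i = P(absorbed in X | start in state i).
Boundary conditions: a_X = 1, a_U = 0.
For each transient state i, a_i = sum_j P(i->j) * a_j:
  a_Y = 1/15*a_X + 2/5*a_Y + 7/15*a_Z + 1/15*a_W + 0*a_U
  a_Z = 2/15*a_X + 3/5*a_Y + 1/15*a_Z + 1/15*a_W + 2/15*a_U
  a_W = 2/15*a_X + 8/15*a_Y + 1/15*a_Z + 1/5*a_W + 1/15*a_U

Substituting a_X = 1 and a_U = 0, rearrange to (I - Q) a = r where r[i] = P(i -> X):
  [3/5, -7/15, -1/15] . (a_Y, a_Z, a_W) = 1/15
  [-3/5, 14/15, -1/15] . (a_Y, a_Z, a_W) = 2/15
  [-8/15, -1/15, 4/5] . (a_Y, a_Z, a_W) = 2/15

Solving yields:
  a_Y = 379/570
  a_Z = 176/285
  a_W = 377/570

Starting state is Z, so the absorption probability is a_Z = 176/285.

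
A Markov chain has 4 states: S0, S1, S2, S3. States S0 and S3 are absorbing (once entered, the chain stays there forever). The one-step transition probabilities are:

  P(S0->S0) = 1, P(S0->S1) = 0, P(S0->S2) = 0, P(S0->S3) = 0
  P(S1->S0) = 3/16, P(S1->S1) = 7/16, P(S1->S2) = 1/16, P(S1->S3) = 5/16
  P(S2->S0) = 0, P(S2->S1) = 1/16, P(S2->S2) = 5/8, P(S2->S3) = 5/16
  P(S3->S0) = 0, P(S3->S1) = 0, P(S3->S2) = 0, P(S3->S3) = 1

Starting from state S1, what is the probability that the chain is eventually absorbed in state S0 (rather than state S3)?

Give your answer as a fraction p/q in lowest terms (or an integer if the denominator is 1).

Let a_i = P(absorbed in S0 | start in state i).
Boundary conditions: a_S0 = 1, a_S3 = 0.
For each transient state i, a_i = sum_j P(i->j) * a_j:
  a_S1 = 3/16*a_S0 + 7/16*a_S1 + 1/16*a_S2 + 5/16*a_S3
  a_S2 = 0*a_S0 + 1/16*a_S1 + 5/8*a_S2 + 5/16*a_S3

Substituting a_S0 = 1 and a_S3 = 0, rearrange to (I - Q) a = r where r[i] = P(i -> S0):
  [9/16, -1/16] . (a_S1, a_S2) = 3/16
  [-1/16, 3/8] . (a_S1, a_S2) = 0

Solving yields:
  a_S1 = 18/53
  a_S2 = 3/53

Starting state is S1, so the absorption probability is a_S1 = 18/53.

Answer: 18/53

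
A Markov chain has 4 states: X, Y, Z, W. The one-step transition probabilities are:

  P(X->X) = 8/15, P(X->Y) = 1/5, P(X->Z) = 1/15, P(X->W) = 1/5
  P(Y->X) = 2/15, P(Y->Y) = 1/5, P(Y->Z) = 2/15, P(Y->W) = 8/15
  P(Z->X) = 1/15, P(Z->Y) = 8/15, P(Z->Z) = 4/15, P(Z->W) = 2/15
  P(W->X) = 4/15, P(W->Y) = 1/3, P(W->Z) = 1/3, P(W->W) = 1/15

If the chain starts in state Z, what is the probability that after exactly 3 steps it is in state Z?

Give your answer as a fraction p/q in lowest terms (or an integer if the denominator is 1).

Answer: 731/3375

Derivation:
Computing P^3 by repeated multiplication:
P^1 =
  X: [8/15, 1/5, 1/15, 1/5]
  Y: [2/15, 1/5, 2/15, 8/15]
  Z: [1/15, 8/15, 4/15, 2/15]
  W: [4/15, 1/3, 1/3, 1/15]
P^2 =
  X: [83/225, 56/225, 11/75, 53/225]
  Y: [56/225, 71/225, 56/225, 14/75]
  Z: [4/25, 23/75, 43/225, 77/225]
  W: [17/75, 8/25, 13/75, 7/25]
P^3 =
  X: [1021/3375, 946/3375, 592/3375, 272/1125]
  Y: [814/3375, 1039/3375, 632/3375, 178/675]
  Z: [259/1125, 116/375, 731/3375, 823/3375]
  W: [281/1125, 332/1125, 74/375, 58/225]

(P^3)[Z -> Z] = 731/3375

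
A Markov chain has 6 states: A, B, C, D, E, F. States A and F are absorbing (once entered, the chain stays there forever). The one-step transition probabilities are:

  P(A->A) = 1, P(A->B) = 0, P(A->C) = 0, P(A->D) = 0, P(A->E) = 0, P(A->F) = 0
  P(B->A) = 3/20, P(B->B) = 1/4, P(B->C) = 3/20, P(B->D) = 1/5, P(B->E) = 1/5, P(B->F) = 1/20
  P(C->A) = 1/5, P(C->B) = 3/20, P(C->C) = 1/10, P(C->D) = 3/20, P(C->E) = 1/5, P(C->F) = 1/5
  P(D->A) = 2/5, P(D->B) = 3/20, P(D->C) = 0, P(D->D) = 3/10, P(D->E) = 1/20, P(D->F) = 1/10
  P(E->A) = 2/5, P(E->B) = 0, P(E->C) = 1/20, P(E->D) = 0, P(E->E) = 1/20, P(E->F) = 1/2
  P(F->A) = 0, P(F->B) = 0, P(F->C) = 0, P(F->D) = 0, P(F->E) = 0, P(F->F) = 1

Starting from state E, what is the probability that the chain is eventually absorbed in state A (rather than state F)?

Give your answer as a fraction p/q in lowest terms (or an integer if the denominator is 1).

Answer: 9563/21252

Derivation:
Let a_i = P(absorbed in A | start in state i).
Boundary conditions: a_A = 1, a_F = 0.
For each transient state i, a_i = sum_j P(i->j) * a_j:
  a_B = 3/20*a_A + 1/4*a_B + 3/20*a_C + 1/5*a_D + 1/5*a_E + 1/20*a_F
  a_C = 1/5*a_A + 3/20*a_B + 1/10*a_C + 3/20*a_D + 1/5*a_E + 1/5*a_F
  a_D = 2/5*a_A + 3/20*a_B + 0*a_C + 3/10*a_D + 1/20*a_E + 1/10*a_F
  a_E = 2/5*a_A + 0*a_B + 1/20*a_C + 0*a_D + 1/20*a_E + 1/2*a_F

Substituting a_A = 1 and a_F = 0, rearrange to (I - Q) a = r where r[i] = P(i -> A):
  [3/4, -3/20, -1/5, -1/5] . (a_B, a_C, a_D, a_E) = 3/20
  [-3/20, 9/10, -3/20, -1/5] . (a_B, a_C, a_D, a_E) = 1/5
  [-3/20, 0, 7/10, -1/20] . (a_B, a_C, a_D, a_E) = 2/5
  [0, -1/20, 0, 19/20] . (a_B, a_C, a_D, a_E) = 2/5

Solving yields:
  a_B = 39955/63756
  a_C = 11681/21252
  a_D = 5227/7084
  a_E = 9563/21252

Starting state is E, so the absorption probability is a_E = 9563/21252.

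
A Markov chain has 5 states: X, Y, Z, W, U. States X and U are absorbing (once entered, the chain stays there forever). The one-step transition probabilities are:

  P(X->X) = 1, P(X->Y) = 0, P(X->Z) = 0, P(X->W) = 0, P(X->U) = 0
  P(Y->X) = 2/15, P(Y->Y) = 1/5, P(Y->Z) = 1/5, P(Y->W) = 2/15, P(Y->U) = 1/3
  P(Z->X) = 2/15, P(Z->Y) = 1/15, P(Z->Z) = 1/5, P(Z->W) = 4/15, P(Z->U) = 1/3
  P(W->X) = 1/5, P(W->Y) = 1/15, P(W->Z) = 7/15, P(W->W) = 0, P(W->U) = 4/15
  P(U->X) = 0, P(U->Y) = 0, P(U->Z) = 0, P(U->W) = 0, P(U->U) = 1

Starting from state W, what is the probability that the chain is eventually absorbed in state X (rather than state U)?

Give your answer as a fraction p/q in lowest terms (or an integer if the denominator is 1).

Answer: 635/1729

Derivation:
Let a_i = P(absorbed in X | start in state i).
Boundary conditions: a_X = 1, a_U = 0.
For each transient state i, a_i = sum_j P(i->j) * a_j:
  a_Y = 2/15*a_X + 1/5*a_Y + 1/5*a_Z + 2/15*a_W + 1/3*a_U
  a_Z = 2/15*a_X + 1/15*a_Y + 1/5*a_Z + 4/15*a_W + 1/3*a_U
  a_W = 1/5*a_X + 1/15*a_Y + 7/15*a_Z + 0*a_W + 4/15*a_U

Substituting a_X = 1 and a_U = 0, rearrange to (I - Q) a = r where r[i] = P(i -> X):
  [4/5, -1/5, -2/15] . (a_Y, a_Z, a_W) = 2/15
  [-1/15, 4/5, -4/15] . (a_Y, a_Z, a_W) = 2/15
  [-1/15, -7/15, 1] . (a_Y, a_Z, a_W) = 1/5

Solving yields:
  a_Y = 530/1729
  a_Z = 544/1729
  a_W = 635/1729

Starting state is W, so the absorption probability is a_W = 635/1729.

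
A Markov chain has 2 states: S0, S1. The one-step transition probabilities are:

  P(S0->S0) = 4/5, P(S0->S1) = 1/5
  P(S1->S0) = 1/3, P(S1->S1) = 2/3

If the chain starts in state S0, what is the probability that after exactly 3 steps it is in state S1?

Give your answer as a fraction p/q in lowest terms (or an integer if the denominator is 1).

Answer: 379/1125

Derivation:
Computing P^3 by repeated multiplication:
P^1 =
  S0: [4/5, 1/5]
  S1: [1/3, 2/3]
P^2 =
  S0: [53/75, 22/75]
  S1: [22/45, 23/45]
P^3 =
  S0: [746/1125, 379/1125]
  S1: [379/675, 296/675]

(P^3)[S0 -> S1] = 379/1125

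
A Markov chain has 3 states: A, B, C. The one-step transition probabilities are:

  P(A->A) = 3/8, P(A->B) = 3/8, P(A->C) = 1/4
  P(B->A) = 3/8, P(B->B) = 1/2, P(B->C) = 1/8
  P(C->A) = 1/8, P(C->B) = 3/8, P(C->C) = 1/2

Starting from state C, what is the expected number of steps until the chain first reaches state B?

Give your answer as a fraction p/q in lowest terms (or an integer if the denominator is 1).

Answer: 8/3

Derivation:
Let h_i = expected steps to first reach B from state i.
Boundary: h_B = 0.
First-step equations for the other states:
  h_A = 1 + 3/8*h_A + 3/8*h_B + 1/4*h_C
  h_C = 1 + 1/8*h_A + 3/8*h_B + 1/2*h_C

Substituting h_B = 0 and rearranging gives the linear system (I - Q) h = 1:
  [5/8, -1/4] . (h_A, h_C) = 1
  [-1/8, 1/2] . (h_A, h_C) = 1

Solving yields:
  h_A = 8/3
  h_C = 8/3

Starting state is C, so the expected hitting time is h_C = 8/3.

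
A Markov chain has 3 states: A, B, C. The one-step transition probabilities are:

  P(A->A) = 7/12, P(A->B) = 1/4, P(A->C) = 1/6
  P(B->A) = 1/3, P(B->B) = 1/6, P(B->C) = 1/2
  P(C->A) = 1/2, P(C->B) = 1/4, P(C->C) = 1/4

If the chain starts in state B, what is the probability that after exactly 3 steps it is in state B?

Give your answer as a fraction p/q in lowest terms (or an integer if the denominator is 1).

Computing P^3 by repeated multiplication:
P^1 =
  A: [7/12, 1/4, 1/6]
  B: [1/3, 1/6, 1/2]
  C: [1/2, 1/4, 1/4]
P^2 =
  A: [73/144, 11/48, 19/72]
  B: [1/2, 17/72, 19/72]
  C: [1/2, 11/48, 13/48]
P^3 =
  A: [871/1728, 133/576, 229/864]
  B: [217/432, 199/864, 77/288]
  C: [145/288, 133/576, 17/64]

(P^3)[B -> B] = 199/864

Answer: 199/864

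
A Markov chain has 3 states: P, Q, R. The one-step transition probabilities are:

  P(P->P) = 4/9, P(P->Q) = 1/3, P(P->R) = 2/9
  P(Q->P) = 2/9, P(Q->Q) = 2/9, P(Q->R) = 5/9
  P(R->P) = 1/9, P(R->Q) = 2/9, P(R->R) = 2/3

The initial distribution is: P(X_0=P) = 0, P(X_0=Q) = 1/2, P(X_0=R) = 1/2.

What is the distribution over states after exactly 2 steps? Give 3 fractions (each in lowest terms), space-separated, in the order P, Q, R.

Answer: 31/162 13/54 46/81

Derivation:
Propagating the distribution step by step (d_{t+1} = d_t * P):
d_0 = (P=0, Q=1/2, R=1/2)
  d_1[P] = 0*4/9 + 1/2*2/9 + 1/2*1/9 = 1/6
  d_1[Q] = 0*1/3 + 1/2*2/9 + 1/2*2/9 = 2/9
  d_1[R] = 0*2/9 + 1/2*5/9 + 1/2*2/3 = 11/18
d_1 = (P=1/6, Q=2/9, R=11/18)
  d_2[P] = 1/6*4/9 + 2/9*2/9 + 11/18*1/9 = 31/162
  d_2[Q] = 1/6*1/3 + 2/9*2/9 + 11/18*2/9 = 13/54
  d_2[R] = 1/6*2/9 + 2/9*5/9 + 11/18*2/3 = 46/81
d_2 = (P=31/162, Q=13/54, R=46/81)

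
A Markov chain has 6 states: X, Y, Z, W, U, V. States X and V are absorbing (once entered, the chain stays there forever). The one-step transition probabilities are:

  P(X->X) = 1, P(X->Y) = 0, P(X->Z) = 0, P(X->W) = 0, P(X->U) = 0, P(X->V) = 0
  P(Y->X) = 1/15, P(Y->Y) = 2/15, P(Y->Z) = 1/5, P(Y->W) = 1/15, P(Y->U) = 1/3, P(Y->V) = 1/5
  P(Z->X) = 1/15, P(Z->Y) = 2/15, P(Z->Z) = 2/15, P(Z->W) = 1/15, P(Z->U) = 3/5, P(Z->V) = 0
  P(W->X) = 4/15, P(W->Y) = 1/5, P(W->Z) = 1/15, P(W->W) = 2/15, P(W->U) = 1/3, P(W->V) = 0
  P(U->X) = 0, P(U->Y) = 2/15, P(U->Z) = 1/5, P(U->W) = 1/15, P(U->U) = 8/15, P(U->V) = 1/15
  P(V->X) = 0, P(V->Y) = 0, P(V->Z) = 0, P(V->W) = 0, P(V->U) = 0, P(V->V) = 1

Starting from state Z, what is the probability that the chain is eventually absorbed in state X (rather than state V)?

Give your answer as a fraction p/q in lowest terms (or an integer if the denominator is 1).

Answer: 1183/2736

Derivation:
Let a_i = P(absorbed in X | start in state i).
Boundary conditions: a_X = 1, a_V = 0.
For each transient state i, a_i = sum_j P(i->j) * a_j:
  a_Y = 1/15*a_X + 2/15*a_Y + 1/5*a_Z + 1/15*a_W + 1/3*a_U + 1/5*a_V
  a_Z = 1/15*a_X + 2/15*a_Y + 2/15*a_Z + 1/15*a_W + 3/5*a_U + 0*a_V
  a_W = 4/15*a_X + 1/5*a_Y + 1/15*a_Z + 2/15*a_W + 1/3*a_U + 0*a_V
  a_U = 0*a_X + 2/15*a_Y + 1/5*a_Z + 1/15*a_W + 8/15*a_U + 1/15*a_V

Substituting a_X = 1 and a_V = 0, rearrange to (I - Q) a = r where r[i] = P(i -> X):
  [13/15, -1/5, -1/15, -1/3] . (a_Y, a_Z, a_W, a_U) = 1/15
  [-2/15, 13/15, -1/15, -3/5] . (a_Y, a_Z, a_W, a_U) = 1/15
  [-1/5, -1/15, 13/15, -1/3] . (a_Y, a_Z, a_W, a_U) = 4/15
  [-2/15, -1/5, -1/15, 7/15] . (a_Y, a_Z, a_W, a_U) = 0

Solving yields:
  a_Y = 62/171
  a_Z = 1183/2736
  a_W = 517/912
  a_U = 253/684

Starting state is Z, so the absorption probability is a_Z = 1183/2736.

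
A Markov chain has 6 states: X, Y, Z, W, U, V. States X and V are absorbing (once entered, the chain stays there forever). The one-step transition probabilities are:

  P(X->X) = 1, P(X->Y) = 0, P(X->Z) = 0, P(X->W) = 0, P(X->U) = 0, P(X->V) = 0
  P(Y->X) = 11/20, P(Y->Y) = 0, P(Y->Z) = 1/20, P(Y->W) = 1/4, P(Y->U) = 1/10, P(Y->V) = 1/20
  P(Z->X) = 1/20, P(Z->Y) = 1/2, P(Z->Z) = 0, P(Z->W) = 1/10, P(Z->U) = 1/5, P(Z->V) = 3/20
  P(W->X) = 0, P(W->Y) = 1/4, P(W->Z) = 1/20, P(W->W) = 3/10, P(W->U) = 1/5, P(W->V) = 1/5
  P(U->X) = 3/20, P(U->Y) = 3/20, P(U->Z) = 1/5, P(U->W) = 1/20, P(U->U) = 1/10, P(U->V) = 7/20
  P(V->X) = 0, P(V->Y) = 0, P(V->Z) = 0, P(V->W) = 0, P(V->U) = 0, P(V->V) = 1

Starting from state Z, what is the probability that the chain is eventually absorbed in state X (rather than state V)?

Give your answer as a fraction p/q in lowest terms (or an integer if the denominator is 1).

Answer: 10247/18940

Derivation:
Let a_i = P(absorbed in X | start in state i).
Boundary conditions: a_X = 1, a_V = 0.
For each transient state i, a_i = sum_j P(i->j) * a_j:
  a_Y = 11/20*a_X + 0*a_Y + 1/20*a_Z + 1/4*a_W + 1/10*a_U + 1/20*a_V
  a_Z = 1/20*a_X + 1/2*a_Y + 0*a_Z + 1/10*a_W + 1/5*a_U + 3/20*a_V
  a_W = 0*a_X + 1/4*a_Y + 1/20*a_Z + 3/10*a_W + 1/5*a_U + 1/5*a_V
  a_U = 3/20*a_X + 3/20*a_Y + 1/5*a_Z + 1/20*a_W + 1/10*a_U + 7/20*a_V

Substituting a_X = 1 and a_V = 0, rearrange to (I - Q) a = r where r[i] = P(i -> X):
  [1, -1/20, -1/4, -1/10] . (a_Y, a_Z, a_W, a_U) = 11/20
  [-1/2, 1, -1/10, -1/5] . (a_Y, a_Z, a_W, a_U) = 1/20
  [-1/4, -1/20, 7/10, -1/5] . (a_Y, a_Z, a_W, a_U) = 0
  [-3/20, -1/5, -1/20, 9/10] . (a_Y, a_Z, a_W, a_U) = 3/20

Solving yields:
  a_Y = 13739/18940
  a_Z = 10247/18940
  a_W = 1993/4735
  a_U = 16333/37880

Starting state is Z, so the absorption probability is a_Z = 10247/18940.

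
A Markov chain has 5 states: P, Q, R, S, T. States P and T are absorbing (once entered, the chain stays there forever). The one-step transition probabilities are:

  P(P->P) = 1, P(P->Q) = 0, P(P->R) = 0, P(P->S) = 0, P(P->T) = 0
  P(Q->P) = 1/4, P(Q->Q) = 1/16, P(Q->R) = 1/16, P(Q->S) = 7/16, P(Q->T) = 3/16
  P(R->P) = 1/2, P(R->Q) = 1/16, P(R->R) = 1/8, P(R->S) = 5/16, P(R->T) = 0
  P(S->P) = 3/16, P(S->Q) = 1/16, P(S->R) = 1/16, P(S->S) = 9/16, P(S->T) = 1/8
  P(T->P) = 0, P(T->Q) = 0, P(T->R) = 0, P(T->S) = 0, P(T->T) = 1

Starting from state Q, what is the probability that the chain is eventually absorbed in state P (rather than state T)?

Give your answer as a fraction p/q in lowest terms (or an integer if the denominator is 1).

Answer: 793/1278

Derivation:
Let a_i = P(absorbed in P | start in state i).
Boundary conditions: a_P = 1, a_T = 0.
For each transient state i, a_i = sum_j P(i->j) * a_j:
  a_Q = 1/4*a_P + 1/16*a_Q + 1/16*a_R + 7/16*a_S + 3/16*a_T
  a_R = 1/2*a_P + 1/16*a_Q + 1/8*a_R + 5/16*a_S + 0*a_T
  a_S = 3/16*a_P + 1/16*a_Q + 1/16*a_R + 9/16*a_S + 1/8*a_T

Substituting a_P = 1 and a_T = 0, rearrange to (I - Q) a = r where r[i] = P(i -> P):
  [15/16, -1/16, -7/16] . (a_Q, a_R, a_S) = 1/4
  [-1/16, 7/8, -5/16] . (a_Q, a_R, a_S) = 1/2
  [-1/16, -1/16, 7/16] . (a_Q, a_R, a_S) = 3/16

Solving yields:
  a_Q = 793/1278
  a_R = 539/639
  a_S = 815/1278

Starting state is Q, so the absorption probability is a_Q = 793/1278.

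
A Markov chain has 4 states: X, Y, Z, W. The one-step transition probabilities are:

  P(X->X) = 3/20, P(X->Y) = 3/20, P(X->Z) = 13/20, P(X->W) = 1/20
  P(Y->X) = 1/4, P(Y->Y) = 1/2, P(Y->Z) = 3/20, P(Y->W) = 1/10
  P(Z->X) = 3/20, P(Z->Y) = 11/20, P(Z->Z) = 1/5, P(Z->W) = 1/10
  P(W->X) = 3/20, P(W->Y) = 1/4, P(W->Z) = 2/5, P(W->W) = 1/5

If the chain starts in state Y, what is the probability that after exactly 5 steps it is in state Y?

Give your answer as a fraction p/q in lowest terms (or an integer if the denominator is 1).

Computing P^5 by repeated multiplication:
P^1 =
  X: [3/20, 3/20, 13/20, 1/20]
  Y: [1/4, 1/2, 3/20, 1/10]
  Z: [3/20, 11/20, 1/5, 1/10]
  W: [3/20, 1/4, 2/5, 1/5]
P^2 =
  X: [33/200, 187/400, 27/100, 39/400]
  Y: [1/5, 79/200, 123/400, 39/400]
  Z: [41/200, 173/400, 13/50, 41/400]
  W: [7/40, 167/400, 59/200, 9/80]
P^3 =
  X: [787/4000, 3451/8000, 2163/8000, 203/2000]
  Y: [379/2000, 421/1000, 1159/4000, 399/4000]
  Z: [773/4000, 133/320, 2329/8000, 1/10]
  W: [767/4000, 3403/8000, 2243/8000, 41/400]
P^4 =
  X: [15451/80000, 13417/32000, 45963/160000, 321/3200]
  Y: [1921/10000, 16929/40000, 11367/40000, 201/2000]
  Z: [613/3200, 67507/160000, 45789/160000, 8027/80000]
  W: [15403/80000, 13481/32000, 45683/160000, 8053/80000]
P^5 =
  X: [61417/320000, 1349399/3200000, 915233/3200000, 160599/1600000]
  Y: [76929/400000, 337479/800000, 228307/800000, 20089/200000]
  Z: [307507/1600000, 1350969/3200000, 912559/3200000, 160729/1600000]
  W: [61481/320000, 1349511/3200000, 914273/3200000, 160703/1600000]

(P^5)[Y -> Y] = 337479/800000

Answer: 337479/800000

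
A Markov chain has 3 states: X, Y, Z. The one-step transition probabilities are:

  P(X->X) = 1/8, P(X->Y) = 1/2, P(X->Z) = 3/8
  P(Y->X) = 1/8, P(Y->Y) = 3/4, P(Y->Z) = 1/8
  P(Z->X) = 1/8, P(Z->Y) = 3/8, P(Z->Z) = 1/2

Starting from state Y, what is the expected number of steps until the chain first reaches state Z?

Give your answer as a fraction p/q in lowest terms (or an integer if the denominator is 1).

Let h_i = expected steps to first reach Z from state i.
Boundary: h_Z = 0.
First-step equations for the other states:
  h_X = 1 + 1/8*h_X + 1/2*h_Y + 3/8*h_Z
  h_Y = 1 + 1/8*h_X + 3/4*h_Y + 1/8*h_Z

Substituting h_Z = 0 and rearranging gives the linear system (I - Q) h = 1:
  [7/8, -1/2] . (h_X, h_Y) = 1
  [-1/8, 1/4] . (h_X, h_Y) = 1

Solving yields:
  h_X = 24/5
  h_Y = 32/5

Starting state is Y, so the expected hitting time is h_Y = 32/5.

Answer: 32/5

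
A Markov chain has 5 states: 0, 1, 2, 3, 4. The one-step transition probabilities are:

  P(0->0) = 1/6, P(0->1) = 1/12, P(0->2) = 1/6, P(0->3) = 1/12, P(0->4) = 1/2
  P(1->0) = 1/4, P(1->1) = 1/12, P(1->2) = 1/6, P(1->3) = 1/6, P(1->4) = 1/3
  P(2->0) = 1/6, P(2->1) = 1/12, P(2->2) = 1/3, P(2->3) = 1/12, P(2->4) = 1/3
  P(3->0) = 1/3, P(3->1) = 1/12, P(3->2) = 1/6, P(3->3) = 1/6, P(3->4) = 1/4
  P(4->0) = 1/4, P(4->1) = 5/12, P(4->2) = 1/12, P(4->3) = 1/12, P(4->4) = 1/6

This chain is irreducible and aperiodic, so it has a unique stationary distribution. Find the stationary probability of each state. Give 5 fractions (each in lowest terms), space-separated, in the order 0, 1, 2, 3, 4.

The stationary distribution satisfies pi = pi * P, i.e.:
  pi_0 = 1/6*pi_0 + 1/4*pi_1 + 1/6*pi_2 + 1/3*pi_3 + 1/4*pi_4
  pi_1 = 1/12*pi_0 + 1/12*pi_1 + 1/12*pi_2 + 1/12*pi_3 + 5/12*pi_4
  pi_2 = 1/6*pi_0 + 1/6*pi_1 + 1/3*pi_2 + 1/6*pi_3 + 1/12*pi_4
  pi_3 = 1/12*pi_0 + 1/6*pi_1 + 1/12*pi_2 + 1/6*pi_3 + 1/12*pi_4
  pi_4 = 1/2*pi_0 + 1/3*pi_1 + 1/3*pi_2 + 1/4*pi_3 + 1/6*pi_4
with normalization: pi_0 + pi_1 + pi_2 + pi_3 + pi_4 = 1.

Using the first 4 balance equations plus normalization, the linear system A*pi = b is:
  [-5/6, 1/4, 1/6, 1/3, 1/4] . pi = 0
  [1/12, -11/12, 1/12, 1/12, 5/12] . pi = 0
  [1/6, 1/6, -2/3, 1/6, 1/12] . pi = 0
  [1/12, 1/6, 1/12, -5/6, 1/12] . pi = 0
  [1, 1, 1, 1, 1] . pi = 1

Solving yields:
  pi_0 = 4941/21856
  pi_1 = 2041/10928
  pi_2 = 3693/21856
  pi_3 = 1179/10928
  pi_4 = 3391/10928

Verification (pi * P):
  4941/21856*1/6 + 2041/10928*1/4 + 3693/21856*1/6 + 1179/10928*1/3 + 3391/10928*1/4 = 4941/21856 = pi_0  (ok)
  4941/21856*1/12 + 2041/10928*1/12 + 3693/21856*1/12 + 1179/10928*1/12 + 3391/10928*5/12 = 2041/10928 = pi_1  (ok)
  4941/21856*1/6 + 2041/10928*1/6 + 3693/21856*1/3 + 1179/10928*1/6 + 3391/10928*1/12 = 3693/21856 = pi_2  (ok)
  4941/21856*1/12 + 2041/10928*1/6 + 3693/21856*1/12 + 1179/10928*1/6 + 3391/10928*1/12 = 1179/10928 = pi_3  (ok)
  4941/21856*1/2 + 2041/10928*1/3 + 3693/21856*1/3 + 1179/10928*1/4 + 3391/10928*1/6 = 3391/10928 = pi_4  (ok)

Answer: 4941/21856 2041/10928 3693/21856 1179/10928 3391/10928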